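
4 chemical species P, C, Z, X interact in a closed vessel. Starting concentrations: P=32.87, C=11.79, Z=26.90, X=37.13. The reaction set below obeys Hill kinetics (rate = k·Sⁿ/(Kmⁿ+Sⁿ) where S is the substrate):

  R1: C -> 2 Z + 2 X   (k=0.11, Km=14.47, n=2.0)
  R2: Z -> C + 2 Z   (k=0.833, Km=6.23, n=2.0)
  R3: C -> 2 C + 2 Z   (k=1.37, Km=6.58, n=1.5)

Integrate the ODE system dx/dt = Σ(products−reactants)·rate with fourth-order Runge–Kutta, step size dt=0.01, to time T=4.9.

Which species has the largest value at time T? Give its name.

RK4 with dt=0.01: 490 steps to T=4.9. Trajectory (selected grid times):
t=0.00: P=32.87 C=11.79 Z=26.90 X=37.13
t=0.54: P=32.87 C=12.72 Z=28.44 X=37.18
t=1.09: P=32.87 C=13.69 Z=30.05 X=37.23
t=1.63: P=32.87 C=14.66 Z=31.66 X=37.29
t=2.18: P=32.87 C=15.65 Z=33.34 X=37.36
t=2.72: P=32.87 C=16.64 Z=35.01 X=37.42
t=3.27: P=32.87 C=17.66 Z=36.75 X=37.49
t=3.81: P=32.87 C=18.67 Z=38.47 X=37.57
t=4.36: P=32.87 C=19.71 Z=40.25 X=37.64
t=4.90: P=32.87 C=20.73 Z=42.02 X=37.72
At T=4.9: P=32.87 C=20.73 Z=42.02 X=37.72; the largest is Z.

Dominant species at T: Z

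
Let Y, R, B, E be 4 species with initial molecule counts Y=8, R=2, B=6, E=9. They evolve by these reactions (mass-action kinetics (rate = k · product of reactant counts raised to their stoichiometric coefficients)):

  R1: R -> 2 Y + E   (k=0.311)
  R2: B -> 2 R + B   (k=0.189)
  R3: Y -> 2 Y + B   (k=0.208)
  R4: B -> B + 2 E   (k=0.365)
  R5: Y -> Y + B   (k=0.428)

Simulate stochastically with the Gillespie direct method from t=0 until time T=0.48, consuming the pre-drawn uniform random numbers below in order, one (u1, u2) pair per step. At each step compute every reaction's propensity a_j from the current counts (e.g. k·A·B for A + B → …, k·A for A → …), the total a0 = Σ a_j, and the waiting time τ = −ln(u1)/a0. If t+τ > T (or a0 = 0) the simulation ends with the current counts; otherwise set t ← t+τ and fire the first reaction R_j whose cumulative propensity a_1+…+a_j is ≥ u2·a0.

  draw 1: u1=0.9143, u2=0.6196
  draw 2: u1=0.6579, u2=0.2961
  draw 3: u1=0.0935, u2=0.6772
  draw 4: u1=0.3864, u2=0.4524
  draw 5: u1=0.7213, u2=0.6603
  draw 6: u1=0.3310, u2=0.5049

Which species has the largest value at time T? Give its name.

t=0.000: Y=8 R=2 B=6 E=9
Draw 1: a1=0.622, a2=1.134, a3=1.664, a4=2.190, a5=3.424, a0=9.034; τ=−ln(0.9143)/9.034=0.010 → t=0.010; u2·a0=0.6196·9.034=5.597; a1+…+a3=3.420 < 5.597 ≤ a1+…+a4=5.610 → R4 fires; Y=8 R=2 B=6 E=11
Draw 2: a1=0.622, a2=1.134, a3=1.664, a4=2.190, a5=3.424, a0=9.034; τ=−ln(0.6579)/9.034=0.046 → t=0.056; u2·a0=0.2961·9.034=2.675; a1+a2=1.756 < 2.675 ≤ a1+…+a3=3.420 → R3 fires; Y=9 R=2 B=7 E=11
Draw 3: a1=0.622, a2=1.323, a3=1.872, a4=2.555, a5=3.852, a0=10.224; τ=−ln(0.0935)/10.224=0.232 → t=0.288; u2·a0=0.6772·10.224=6.924; a1+…+a4=6.372 < 6.924 ≤ a1+…+a5=10.224 → R5 fires; Y=9 R=2 B=8 E=11
Draw 4: a1=0.622, a2=1.512, a3=1.872, a4=2.920, a5=3.852, a0=10.778; τ=−ln(0.3864)/10.778=0.088 → t=0.376; u2·a0=0.4524·10.778=4.876; a1+…+a3=4.006 < 4.876 ≤ a1+…+a4=6.926 → R4 fires; Y=9 R=2 B=8 E=13
Draw 5: a1=0.622, a2=1.512, a3=1.872, a4=2.920, a5=3.852, a0=10.778; τ=−ln(0.7213)/10.778=0.030 → t=0.407; u2·a0=0.6603·10.778=7.117; a1+…+a4=6.926 < 7.117 ≤ a1+…+a5=10.778 → R5 fires; Y=9 R=2 B=9 E=13
Draw 6: a1=0.622, a2=1.701, a3=1.872, a4=3.285, a5=3.852, a0=11.332; τ=−ln(0.3310)/11.332=0.098 → t=0.504 > T=0.48: stop.
At T=0.48: Y=9 R=2 B=9 E=13; the largest is E.

Dominant species at T: E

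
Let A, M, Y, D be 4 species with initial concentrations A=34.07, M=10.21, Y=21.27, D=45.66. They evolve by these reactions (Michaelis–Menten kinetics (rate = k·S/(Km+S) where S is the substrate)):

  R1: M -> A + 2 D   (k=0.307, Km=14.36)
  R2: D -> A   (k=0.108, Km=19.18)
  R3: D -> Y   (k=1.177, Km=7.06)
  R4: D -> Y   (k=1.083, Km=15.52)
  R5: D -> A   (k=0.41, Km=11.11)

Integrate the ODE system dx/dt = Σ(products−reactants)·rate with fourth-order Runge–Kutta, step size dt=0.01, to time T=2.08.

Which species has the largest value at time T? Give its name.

Dominant species at T: D

RK4 with dt=0.01: 208 steps to T=2.08. Trajectory (selected grid times):
t=0.00: A=34.07 M=10.21 Y=21.27 D=45.66
t=0.23: A=34.19 M=10.18 Y=21.69 D=45.21
t=0.46: A=34.31 M=10.15 Y=22.11 D=44.75
t=0.69: A=34.44 M=10.12 Y=22.53 D=44.30
t=0.92: A=34.56 M=10.09 Y=22.95 D=43.85
t=1.16: A=34.69 M=10.06 Y=23.38 D=43.38
t=1.39: A=34.81 M=10.03 Y=23.80 D=42.93
t=1.62: A=34.93 M=10.00 Y=24.21 D=42.48
t=1.85: A=35.05 M=9.98 Y=24.62 D=42.03
t=2.08: A=35.17 M=9.95 Y=25.04 D=41.58
At T=2.08: A=35.17 M=9.95 Y=25.04 D=41.58; the largest is D.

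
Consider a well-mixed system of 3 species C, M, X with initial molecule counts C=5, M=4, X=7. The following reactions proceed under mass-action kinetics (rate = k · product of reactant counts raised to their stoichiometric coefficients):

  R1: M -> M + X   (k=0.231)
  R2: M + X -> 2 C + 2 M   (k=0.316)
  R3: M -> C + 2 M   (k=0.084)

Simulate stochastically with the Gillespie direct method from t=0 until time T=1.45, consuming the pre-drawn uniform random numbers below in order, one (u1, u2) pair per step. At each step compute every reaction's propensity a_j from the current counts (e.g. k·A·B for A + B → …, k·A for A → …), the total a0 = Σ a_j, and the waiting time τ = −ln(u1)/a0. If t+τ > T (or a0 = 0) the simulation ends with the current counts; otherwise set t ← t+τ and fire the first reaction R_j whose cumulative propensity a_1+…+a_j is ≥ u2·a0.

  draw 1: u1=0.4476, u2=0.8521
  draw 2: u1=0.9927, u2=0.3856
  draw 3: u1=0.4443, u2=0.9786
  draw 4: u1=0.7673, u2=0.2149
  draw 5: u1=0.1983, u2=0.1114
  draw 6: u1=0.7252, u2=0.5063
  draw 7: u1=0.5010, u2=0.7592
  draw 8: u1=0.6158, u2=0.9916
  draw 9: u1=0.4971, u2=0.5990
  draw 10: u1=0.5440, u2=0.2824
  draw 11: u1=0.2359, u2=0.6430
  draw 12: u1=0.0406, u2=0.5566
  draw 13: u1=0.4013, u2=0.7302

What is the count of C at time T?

C at T = 23

t=0.000: C=5 M=4 X=7
Draw 1: a1=0.924, a2=8.848, a3=0.336, a0=10.108; τ=−ln(0.4476)/10.108=0.080 → t=0.080; u2·a0=0.8521·10.108=8.613; a1=0.924 < 8.613 ≤ a1+a2=9.772 → R2 fires; C=7 M=5 X=6
Draw 2: a1=1.155, a2=9.480, a3=0.420, a0=11.055; τ=−ln(0.9927)/11.055=0.001 → t=0.080; u2·a0=0.3856·11.055=4.263; a1=1.155 < 4.263 ≤ a1+a2=10.635 → R2 fires; C=9 M=6 X=5
Draw 3: a1=1.386, a2=9.480, a3=0.504, a0=11.370; τ=−ln(0.4443)/11.370=0.071 → t=0.152; u2·a0=0.9786·11.370=11.127; a1+a2=10.866 < 11.127 ≤ a1+…+a3=11.370 → R3 fires; C=10 M=7 X=5
Draw 4: a1=1.617, a2=11.060, a3=0.588, a0=13.265; τ=−ln(0.7673)/13.265=0.020 → t=0.172; u2·a0=0.2149·13.265=2.851; a1=1.617 < 2.851 ≤ a1+a2=12.677 → R2 fires; C=12 M=8 X=4
Draw 5: a1=1.848, a2=10.112, a3=0.672, a0=12.632; τ=−ln(0.1983)/12.632=0.128 → t=0.300; u2·a0=0.1114·12.632=1.407 ≤ a1=1.848 → R1 fires; C=12 M=8 X=5
Draw 6: a1=1.848, a2=12.640, a3=0.672, a0=15.160; τ=−ln(0.7252)/15.160=0.021 → t=0.321; u2·a0=0.5063·15.160=7.676; a1=1.848 < 7.676 ≤ a1+a2=14.488 → R2 fires; C=14 M=9 X=4
Draw 7: a1=2.079, a2=11.376, a3=0.756, a0=14.211; τ=−ln(0.5010)/14.211=0.049 → t=0.369; u2·a0=0.7592·14.211=10.789; a1=2.079 < 10.789 ≤ a1+a2=13.455 → R2 fires; C=16 M=10 X=3
Draw 8: a1=2.310, a2=9.480, a3=0.840, a0=12.630; τ=−ln(0.6158)/12.630=0.038 → t=0.408; u2·a0=0.9916·12.630=12.524; a1+a2=11.790 < 12.524 ≤ a1+…+a3=12.630 → R3 fires; C=17 M=11 X=3
Draw 9: a1=2.541, a2=10.428, a3=0.924, a0=13.893; τ=−ln(0.4971)/13.893=0.050 → t=0.458; u2·a0=0.5990·13.893=8.322; a1=2.541 < 8.322 ≤ a1+a2=12.969 → R2 fires; C=19 M=12 X=2
Draw 10: a1=2.772, a2=7.584, a3=1.008, a0=11.364; τ=−ln(0.5440)/11.364=0.054 → t=0.512; u2·a0=0.2824·11.364=3.209; a1=2.772 < 3.209 ≤ a1+a2=10.356 → R2 fires; C=21 M=13 X=1
Draw 11: a1=3.003, a2=4.108, a3=1.092, a0=8.203; τ=−ln(0.2359)/8.203=0.176 → t=0.688; u2·a0=0.6430·8.203=5.275; a1=3.003 < 5.275 ≤ a1+a2=7.111 → R2 fires; C=23 M=14 X=0
Draw 12: a1=3.234, a2=0.000, a3=1.176, a0=4.410; τ=−ln(0.0406)/4.410=0.727 → t=1.414; u2·a0=0.5566·4.410=2.455 ≤ a1=3.234 → R1 fires; C=23 M=14 X=1
Draw 13: a1=3.234, a2=4.424, a3=1.176, a0=8.834; τ=−ln(0.4013)/8.834=0.103 → t=1.518 > T=1.45: stop.
Read off C at T=1.45: 23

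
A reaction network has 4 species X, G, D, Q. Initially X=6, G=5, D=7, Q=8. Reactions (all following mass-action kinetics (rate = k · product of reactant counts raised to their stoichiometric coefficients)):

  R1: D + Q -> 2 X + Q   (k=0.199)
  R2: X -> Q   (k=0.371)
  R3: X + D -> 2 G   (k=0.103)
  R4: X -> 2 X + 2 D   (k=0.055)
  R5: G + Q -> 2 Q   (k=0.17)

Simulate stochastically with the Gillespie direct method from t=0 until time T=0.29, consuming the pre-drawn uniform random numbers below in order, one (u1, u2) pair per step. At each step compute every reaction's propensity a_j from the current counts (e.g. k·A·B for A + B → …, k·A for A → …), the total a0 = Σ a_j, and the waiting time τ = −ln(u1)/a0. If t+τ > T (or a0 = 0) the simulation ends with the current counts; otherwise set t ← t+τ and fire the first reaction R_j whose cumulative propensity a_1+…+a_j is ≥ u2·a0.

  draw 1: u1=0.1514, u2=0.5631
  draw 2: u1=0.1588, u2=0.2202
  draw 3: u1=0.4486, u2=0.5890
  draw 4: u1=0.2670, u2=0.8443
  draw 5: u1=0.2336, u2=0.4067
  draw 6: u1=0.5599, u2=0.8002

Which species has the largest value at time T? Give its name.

Dominant species at T: Q

t=0.000: X=6 G=5 D=7 Q=8
Draw 1: a1=11.144, a2=2.226, a3=4.326, a4=0.330, a5=6.800, a0=24.826; τ=−ln(0.1514)/24.826=0.076 → t=0.076; u2·a0=0.5631·24.826=13.980; a1+a2=13.370 < 13.980 ≤ a1+…+a3=17.696 → R3 fires; X=5 G=7 D=6 Q=8
Draw 2: a1=9.552, a2=1.855, a3=3.090, a4=0.275, a5=9.520, a0=24.292; τ=−ln(0.1588)/24.292=0.076 → t=0.152; u2·a0=0.2202·24.292=5.349 ≤ a1=9.552 → R1 fires; X=7 G=7 D=5 Q=8
Draw 3: a1=7.960, a2=2.597, a3=3.605, a4=0.385, a5=9.520, a0=24.067; τ=−ln(0.4486)/24.067=0.033 → t=0.185; u2·a0=0.5890·24.067=14.175; a1+…+a3=14.162 < 14.175 ≤ a1+…+a4=14.547 → R4 fires; X=8 G=7 D=7 Q=8
Draw 4: a1=11.144, a2=2.968, a3=5.768, a4=0.440, a5=9.520, a0=29.840; τ=−ln(0.2670)/29.840=0.044 → t=0.229; u2·a0=0.8443·29.840=25.194; a1+…+a4=20.320 < 25.194 ≤ a1+…+a5=29.840 → R5 fires; X=8 G=6 D=7 Q=9
Draw 5: a1=12.537, a2=2.968, a3=5.768, a4=0.440, a5=9.180, a0=30.893; τ=−ln(0.2336)/30.893=0.047 → t=0.276; u2·a0=0.4067·30.893=12.564; a1=12.537 < 12.564 ≤ a1+a2=15.505 → R2 fires; X=7 G=6 D=7 Q=10
Draw 6: a1=13.930, a2=2.597, a3=5.047, a4=0.385, a5=10.200, a0=32.159; τ=−ln(0.5599)/32.159=0.018 → t=0.294 > T=0.29: stop.
At T=0.29: X=7 G=6 D=7 Q=10; the largest is Q.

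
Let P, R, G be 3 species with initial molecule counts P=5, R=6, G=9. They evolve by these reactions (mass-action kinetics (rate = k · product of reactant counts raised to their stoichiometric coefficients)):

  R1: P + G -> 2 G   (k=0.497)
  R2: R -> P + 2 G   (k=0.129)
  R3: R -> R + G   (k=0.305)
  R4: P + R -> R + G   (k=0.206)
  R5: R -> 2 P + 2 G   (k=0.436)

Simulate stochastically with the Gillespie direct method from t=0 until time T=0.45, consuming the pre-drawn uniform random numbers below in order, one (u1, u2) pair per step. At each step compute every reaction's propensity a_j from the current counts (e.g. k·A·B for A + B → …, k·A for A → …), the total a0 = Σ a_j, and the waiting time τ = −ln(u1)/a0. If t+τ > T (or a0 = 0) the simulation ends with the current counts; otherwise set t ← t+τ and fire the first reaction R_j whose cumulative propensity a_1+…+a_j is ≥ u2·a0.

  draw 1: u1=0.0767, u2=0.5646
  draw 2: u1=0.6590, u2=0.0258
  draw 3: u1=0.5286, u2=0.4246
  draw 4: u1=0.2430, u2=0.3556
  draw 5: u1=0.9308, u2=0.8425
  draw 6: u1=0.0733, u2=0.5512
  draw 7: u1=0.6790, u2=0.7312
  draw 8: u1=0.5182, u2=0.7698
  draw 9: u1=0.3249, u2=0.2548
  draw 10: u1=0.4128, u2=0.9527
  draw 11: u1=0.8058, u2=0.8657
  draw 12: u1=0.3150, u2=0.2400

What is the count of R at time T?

R at T = 3

t=0.000: P=5 R=6 G=9
Draw 1: a1=22.365, a2=0.774, a3=1.830, a4=6.180, a5=2.616, a0=33.765; τ=−ln(0.0767)/33.765=0.076 → t=0.076; u2·a0=0.5646·33.765=19.064 ≤ a1=22.365 → R1 fires; P=4 R=6 G=10
Draw 2: a1=19.880, a2=0.774, a3=1.830, a4=4.944, a5=2.616, a0=30.044; τ=−ln(0.6590)/30.044=0.014 → t=0.090; u2·a0=0.0258·30.044=0.775 ≤ a1=19.880 → R1 fires; P=3 R=6 G=11
Draw 3: a1=16.401, a2=0.774, a3=1.830, a4=3.708, a5=2.616, a0=25.329; τ=−ln(0.5286)/25.329=0.025 → t=0.115; u2·a0=0.4246·25.329=10.755 ≤ a1=16.401 → R1 fires; P=2 R=6 G=12
Draw 4: a1=11.928, a2=0.774, a3=1.830, a4=2.472, a5=2.616, a0=19.620; τ=−ln(0.2430)/19.620=0.072 → t=0.187; u2·a0=0.3556·19.620=6.977 ≤ a1=11.928 → R1 fires; P=1 R=6 G=13
Draw 5: a1=6.461, a2=0.774, a3=1.830, a4=1.236, a5=2.616, a0=12.917; τ=−ln(0.9308)/12.917=0.006 → t=0.193; u2·a0=0.8425·12.917=10.883; a1+…+a4=10.301 < 10.883 ≤ a1+…+a5=12.917 → R5 fires; P=3 R=5 G=15
Draw 6: a1=22.365, a2=0.645, a3=1.525, a4=3.090, a5=2.180, a0=29.805; τ=−ln(0.0733)/29.805=0.088 → t=0.280; u2·a0=0.5512·29.805=16.429 ≤ a1=22.365 → R1 fires; P=2 R=5 G=16
Draw 7: a1=15.904, a2=0.645, a3=1.525, a4=2.060, a5=2.180, a0=22.314; τ=−ln(0.6790)/22.314=0.017 → t=0.298; u2·a0=0.7312·22.314=16.316; a1=15.904 < 16.316 ≤ a1+a2=16.549 → R2 fires; P=3 R=4 G=18
Draw 8: a1=26.838, a2=0.516, a3=1.220, a4=2.472, a5=1.744, a0=32.790; τ=−ln(0.5182)/32.790=0.020 → t=0.318; u2·a0=0.7698·32.790=25.242 ≤ a1=26.838 → R1 fires; P=2 R=4 G=19
Draw 9: a1=18.886, a2=0.516, a3=1.220, a4=1.648, a5=1.744, a0=24.014; τ=−ln(0.3249)/24.014=0.047 → t=0.365; u2·a0=0.2548·24.014=6.119 ≤ a1=18.886 → R1 fires; P=1 R=4 G=20
Draw 10: a1=9.940, a2=0.516, a3=1.220, a4=0.824, a5=1.744, a0=14.244; τ=−ln(0.4128)/14.244=0.062 → t=0.427; u2·a0=0.9527·14.244=13.570; a1+…+a4=12.500 < 13.570 ≤ a1+…+a5=14.244 → R5 fires; P=3 R=3 G=22
Draw 11: a1=32.802, a2=0.387, a3=0.915, a4=1.854, a5=1.308, a0=37.266; τ=−ln(0.8058)/37.266=0.006 → t=0.433; u2·a0=0.8657·37.266=32.261 ≤ a1=32.802 → R1 fires; P=2 R=3 G=23
Draw 12: a1=22.862, a2=0.387, a3=0.915, a4=1.236, a5=1.308, a0=26.708; τ=−ln(0.3150)/26.708=0.043 → t=0.476 > T=0.45: stop.
Read off R at T=0.45: 3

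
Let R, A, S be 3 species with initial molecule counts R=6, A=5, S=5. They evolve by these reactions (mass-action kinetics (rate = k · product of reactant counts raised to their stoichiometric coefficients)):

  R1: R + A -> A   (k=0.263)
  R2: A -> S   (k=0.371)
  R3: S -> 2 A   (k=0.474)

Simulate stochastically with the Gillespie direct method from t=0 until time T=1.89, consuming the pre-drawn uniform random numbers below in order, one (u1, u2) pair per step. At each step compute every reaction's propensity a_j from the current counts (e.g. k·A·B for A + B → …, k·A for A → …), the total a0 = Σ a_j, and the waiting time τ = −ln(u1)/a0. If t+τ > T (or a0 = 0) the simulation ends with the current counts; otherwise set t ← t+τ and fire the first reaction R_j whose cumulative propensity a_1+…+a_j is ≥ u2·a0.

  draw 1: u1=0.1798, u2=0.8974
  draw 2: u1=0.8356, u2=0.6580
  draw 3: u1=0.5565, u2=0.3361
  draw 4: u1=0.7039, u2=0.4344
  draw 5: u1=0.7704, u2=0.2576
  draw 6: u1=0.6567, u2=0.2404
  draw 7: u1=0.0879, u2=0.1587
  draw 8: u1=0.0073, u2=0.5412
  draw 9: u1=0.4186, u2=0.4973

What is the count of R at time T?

R at T = 0

t=0.000: R=6 A=5 S=5
Draw 1: a1=7.890, a2=1.855, a3=2.370, a0=12.115; τ=−ln(0.1798)/12.115=0.142 → t=0.142; u2·a0=0.8974·12.115=10.872; a1+a2=9.745 < 10.872 ≤ a1+…+a3=12.115 → R3 fires; R=6 A=7 S=4
Draw 2: a1=11.046, a2=2.597, a3=1.896, a0=15.539; τ=−ln(0.8356)/15.539=0.012 → t=0.153; u2·a0=0.6580·15.539=10.225 ≤ a1=11.046 → R1 fires; R=5 A=7 S=4
Draw 3: a1=9.205, a2=2.597, a3=1.896, a0=13.698; τ=−ln(0.5565)/13.698=0.043 → t=0.196; u2·a0=0.3361·13.698=4.604 ≤ a1=9.205 → R1 fires; R=4 A=7 S=4
Draw 4: a1=7.364, a2=2.597, a3=1.896, a0=11.857; τ=−ln(0.7039)/11.857=0.030 → t=0.226; u2·a0=0.4344·11.857=5.151 ≤ a1=7.364 → R1 fires; R=3 A=7 S=4
Draw 5: a1=5.523, a2=2.597, a3=1.896, a0=10.016; τ=−ln(0.7704)/10.016=0.026 → t=0.252; u2·a0=0.2576·10.016=2.580 ≤ a1=5.523 → R1 fires; R=2 A=7 S=4
Draw 6: a1=3.682, a2=2.597, a3=1.896, a0=8.175; τ=−ln(0.6567)/8.175=0.051 → t=0.303; u2·a0=0.2404·8.175=1.965 ≤ a1=3.682 → R1 fires; R=1 A=7 S=4
Draw 7: a1=1.841, a2=2.597, a3=1.896, a0=6.334; τ=−ln(0.0879)/6.334=0.384 → t=0.687; u2·a0=0.1587·6.334=1.005 ≤ a1=1.841 → R1 fires; R=0 A=7 S=4
Draw 8: a1=0.000, a2=2.597, a3=1.896, a0=4.493; τ=−ln(0.0073)/4.493=1.095 → t=1.782; u2·a0=0.5412·4.493=2.432; a1=0.000 < 2.432 ≤ a1+a2=2.597 → R2 fires; R=0 A=6 S=5
Draw 9: a1=0.000, a2=2.226, a3=2.370, a0=4.596; τ=−ln(0.4186)/4.596=0.189 → t=1.971 > T=1.89: stop.
Read off R at T=1.89: 0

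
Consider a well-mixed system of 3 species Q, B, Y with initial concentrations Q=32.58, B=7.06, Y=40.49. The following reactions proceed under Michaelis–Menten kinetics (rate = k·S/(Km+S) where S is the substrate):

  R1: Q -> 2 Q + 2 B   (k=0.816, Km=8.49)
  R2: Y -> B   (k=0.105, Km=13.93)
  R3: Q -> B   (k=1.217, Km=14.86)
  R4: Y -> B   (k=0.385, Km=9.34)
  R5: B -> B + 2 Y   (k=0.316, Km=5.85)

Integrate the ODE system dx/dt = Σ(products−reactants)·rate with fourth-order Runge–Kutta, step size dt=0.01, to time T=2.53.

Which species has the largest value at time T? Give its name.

RK4 with dt=0.01: 253 steps to T=2.53. Trajectory (selected grid times):
t=0.00: Q=32.58 B=7.06 Y=40.49
t=0.28: Q=32.53 B=7.77 Y=40.48
t=0.56: Q=32.47 B=8.47 Y=40.47
t=0.84: Q=32.42 B=9.18 Y=40.47
t=1.12: Q=32.37 B=9.88 Y=40.47
t=1.41: Q=32.31 B=10.61 Y=40.47
t=1.69: Q=32.26 B=11.32 Y=40.48
t=1.97: Q=32.21 B=12.02 Y=40.49
t=2.25: Q=32.16 B=12.73 Y=40.50
t=2.53: Q=32.11 B=13.43 Y=40.51
At T=2.53: Q=32.11 B=13.43 Y=40.51; the largest is Y.

Dominant species at T: Y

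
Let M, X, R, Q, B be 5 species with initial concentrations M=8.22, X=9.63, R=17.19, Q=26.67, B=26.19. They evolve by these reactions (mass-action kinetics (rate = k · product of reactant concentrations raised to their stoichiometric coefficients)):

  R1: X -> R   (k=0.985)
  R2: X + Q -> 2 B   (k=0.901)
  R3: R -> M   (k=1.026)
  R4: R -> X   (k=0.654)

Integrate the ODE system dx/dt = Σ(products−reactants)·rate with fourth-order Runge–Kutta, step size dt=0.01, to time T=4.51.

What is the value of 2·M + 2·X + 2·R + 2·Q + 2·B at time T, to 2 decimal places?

Check how each reaction changes W = 2·M + 2·X + 2·R + 2·Q + 2·B (weight of products minus weight of reactants):
R1: X -> R: (2·1) − (2·1) = 2 − 2 = 0
R2: X + Q -> 2 B: (2·2) − (2·1 + 2·1) = 4 − 4 = 0
R3: R -> M: (2·1) − (2·1) = 2 − 2 = 0
R4: R -> X: (2·1) − (2·1) = 2 − 2 = 0
Every reaction leaves W unchanged, so W is conserved and no simulation is needed: W(T) = W(0) = 2·8.22 + 2·9.63 + 2·17.19 + 2·26.67 + 2·26.19 = 175.80

Value at T = 175.80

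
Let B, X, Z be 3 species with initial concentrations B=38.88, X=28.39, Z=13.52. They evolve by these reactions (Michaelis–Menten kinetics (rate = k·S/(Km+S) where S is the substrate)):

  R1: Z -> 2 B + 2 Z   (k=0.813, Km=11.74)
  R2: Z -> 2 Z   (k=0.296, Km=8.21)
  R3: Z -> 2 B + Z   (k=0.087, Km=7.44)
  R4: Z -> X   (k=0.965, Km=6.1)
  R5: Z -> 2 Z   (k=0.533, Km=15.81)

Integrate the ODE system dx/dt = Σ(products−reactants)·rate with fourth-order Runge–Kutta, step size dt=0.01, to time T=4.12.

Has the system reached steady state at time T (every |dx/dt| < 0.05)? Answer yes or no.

RK4 with dt=0.01: 412 steps to T=4.12. Trajectory (selected grid times):
t=0.00: B=38.88 X=28.39 Z=13.52
t=0.46: B=39.33 X=28.70 Z=13.61
t=0.92: B=39.79 X=29.00 Z=13.71
t=1.37: B=40.23 X=29.30 Z=13.80
t=1.83: B=40.69 X=29.61 Z=13.89
t=2.29: B=41.15 X=29.92 Z=13.99
t=2.75: B=41.61 X=30.23 Z=14.08
t=3.20: B=42.06 X=30.53 Z=14.18
t=3.66: B=42.52 X=30.84 Z=14.27
t=4.12: B=42.98 X=31.16 Z=14.37
Rates at T: R1=0.4474, R2=0.1884, R3=0.0573, R4=0.6774, R5=0.2538
dx/dt at T (Σ net stoichiometry × rate): B=+1.0095, X=+0.6774, Z=+0.2122
Largest |dx/dt| is |+1.0095| (B) ≥ 0.05 → not steady.

Steady state at T: no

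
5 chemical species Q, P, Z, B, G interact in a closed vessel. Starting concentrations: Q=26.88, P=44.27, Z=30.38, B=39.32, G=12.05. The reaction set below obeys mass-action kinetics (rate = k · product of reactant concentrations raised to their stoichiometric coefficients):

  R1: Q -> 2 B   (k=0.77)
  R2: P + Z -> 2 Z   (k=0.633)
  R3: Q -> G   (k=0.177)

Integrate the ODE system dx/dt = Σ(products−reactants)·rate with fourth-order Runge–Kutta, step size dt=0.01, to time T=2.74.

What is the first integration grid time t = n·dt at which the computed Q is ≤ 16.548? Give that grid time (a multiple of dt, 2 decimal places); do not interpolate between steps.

Threshold first reached at t = 0.52

RK4 with dt=0.01: 274 steps to T=2.74. Trajectory (selected grid times):
t=0.00: Q=26.88 P=44.27 Z=30.38 B=39.32 G=12.05
t=0.30: Q=20.23 P=0.00 Z=74.65 B=50.13 G=13.29
t=0.51: Q=16.58 P=0.00 Z=74.65 B=56.06 G=13.97
t=0.52: Q=16.43 P=0.00 Z=74.65 B=56.32 G=14.00
t=0.61: Q=15.09 P=0.00 Z=74.65 B=58.50 G=14.25
t=0.91: Q=11.35 P=0.00 Z=74.65 B=64.57 G=14.95
t=1.22: Q=8.47 P=0.00 Z=74.65 B=69.26 G=15.49
t=1.52: Q=6.37 P=0.00 Z=74.65 B=72.67 G=15.88
t=1.83: Q=4.75 P=0.00 Z=74.65 B=75.31 G=16.19
t=2.13: Q=3.58 P=0.00 Z=74.65 B=77.22 G=16.41
t=2.44: Q=2.67 P=0.00 Z=74.65 B=78.70 G=16.58
t=2.74: Q=2.01 P=0.00 Z=74.65 B=79.77 G=16.70
Q(0.51)=16.584 > 16.548 but Q(0.52)=16.427 ≤ 16.548, so the first grid time is t=0.52.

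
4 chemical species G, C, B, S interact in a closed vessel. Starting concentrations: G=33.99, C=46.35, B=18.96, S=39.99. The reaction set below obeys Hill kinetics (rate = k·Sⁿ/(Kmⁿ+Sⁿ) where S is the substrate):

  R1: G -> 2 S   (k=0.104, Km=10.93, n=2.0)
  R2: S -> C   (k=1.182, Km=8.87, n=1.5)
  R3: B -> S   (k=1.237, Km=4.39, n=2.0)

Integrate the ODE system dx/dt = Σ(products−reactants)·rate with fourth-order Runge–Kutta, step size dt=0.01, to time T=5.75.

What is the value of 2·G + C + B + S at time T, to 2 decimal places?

Value at T = 173.28

Check how each reaction changes W = 2·G + C + B + S (weight of products minus weight of reactants):
R1: G -> 2 S: (1·2) − (2·1) = 2 − 2 = 0
R2: S -> C: (1·1) − (1·1) = 1 − 1 = 0
R3: B -> S: (1·1) − (1·1) = 1 − 1 = 0
Every reaction leaves W unchanged, so W is conserved and no simulation is needed: W(T) = W(0) = 2·33.99 + 46.35 + 18.96 + 39.99 = 173.28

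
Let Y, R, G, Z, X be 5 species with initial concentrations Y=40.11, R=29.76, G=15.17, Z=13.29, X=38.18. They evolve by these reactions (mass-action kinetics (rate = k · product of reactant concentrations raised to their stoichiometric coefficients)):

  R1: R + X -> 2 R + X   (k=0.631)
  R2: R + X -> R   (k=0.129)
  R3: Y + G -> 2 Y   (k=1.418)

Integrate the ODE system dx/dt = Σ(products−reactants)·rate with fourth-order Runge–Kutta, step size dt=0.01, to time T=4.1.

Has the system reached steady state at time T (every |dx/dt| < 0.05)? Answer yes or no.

Steady state at T: yes

RK4 with dt=0.01: 410 steps to T=4.1. Trajectory (selected grid times):
t=0.00: Y=40.11 R=29.76 G=15.17 Z=13.29 X=38.18
t=0.46: Y=55.28 R=216.51 G=0.00 Z=13.29 X=0.00
t=0.91: Y=55.28 R=216.52 G=0.00 Z=13.29 X=0.00
t=1.37: Y=55.28 R=216.52 G=0.00 Z=13.29 X=0.00
t=1.82: Y=55.28 R=216.52 G=0.00 Z=13.29 X=0.00
t=2.28: Y=55.28 R=216.52 G=0.00 Z=13.29 X=0.00
t=2.73: Y=55.28 R=216.52 G=0.00 Z=13.29 X=0.00
t=3.19: Y=55.28 R=216.52 G=0.00 Z=13.29 X=0.00
t=3.64: Y=55.28 R=216.52 G=0.00 Z=13.29 X=0.00
t=4.10: Y=55.28 R=216.52 G=0.00 Z=13.29 X=0.00
Rates at T: R1=0.0000, R2=0.0000, R3=0.0000
dx/dt at T (Σ net stoichiometry × rate): Y=+0.0000, R=+0.0000, G=-0.0000, Z=+0.0000, X=-0.0000
Largest |dx/dt| is |+0.0000| (R) < 0.05 → steady.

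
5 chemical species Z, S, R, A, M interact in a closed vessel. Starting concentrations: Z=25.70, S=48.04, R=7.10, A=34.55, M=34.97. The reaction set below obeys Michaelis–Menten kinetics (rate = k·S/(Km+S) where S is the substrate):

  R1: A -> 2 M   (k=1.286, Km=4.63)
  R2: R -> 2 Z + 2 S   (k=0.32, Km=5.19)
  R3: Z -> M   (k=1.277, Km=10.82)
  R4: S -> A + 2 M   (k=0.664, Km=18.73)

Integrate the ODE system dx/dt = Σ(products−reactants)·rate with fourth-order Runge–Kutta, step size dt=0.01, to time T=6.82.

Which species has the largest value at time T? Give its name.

RK4 with dt=0.01: 682 steps to T=6.82. Trajectory (selected grid times):
t=0.00: Z=25.70 S=48.04 R=7.10 A=34.55 M=34.97
t=0.76: Z=25.30 S=47.96 R=6.96 A=34.05 M=38.10
t=1.52: Z=24.90 S=47.87 R=6.82 A=33.56 M=41.22
t=2.27: Z=24.50 S=47.78 R=6.69 A=33.07 M=44.30
t=3.03: Z=24.10 S=47.70 R=6.55 A=32.57 M=47.41
t=3.79: Z=23.71 S=47.60 R=6.41 A=32.08 M=50.51
t=4.55: Z=23.31 S=47.51 R=6.28 A=31.59 M=53.61
t=5.30: Z=22.92 S=47.41 R=6.15 A=31.10 M=56.65
t=6.06: Z=22.52 S=47.31 R=6.02 A=30.62 M=59.73
t=6.82: Z=22.13 S=47.21 R=5.89 A=30.13 M=62.81
At T=6.82: Z=22.13 S=47.21 R=5.89 A=30.13 M=62.81; the largest is M.

Dominant species at T: M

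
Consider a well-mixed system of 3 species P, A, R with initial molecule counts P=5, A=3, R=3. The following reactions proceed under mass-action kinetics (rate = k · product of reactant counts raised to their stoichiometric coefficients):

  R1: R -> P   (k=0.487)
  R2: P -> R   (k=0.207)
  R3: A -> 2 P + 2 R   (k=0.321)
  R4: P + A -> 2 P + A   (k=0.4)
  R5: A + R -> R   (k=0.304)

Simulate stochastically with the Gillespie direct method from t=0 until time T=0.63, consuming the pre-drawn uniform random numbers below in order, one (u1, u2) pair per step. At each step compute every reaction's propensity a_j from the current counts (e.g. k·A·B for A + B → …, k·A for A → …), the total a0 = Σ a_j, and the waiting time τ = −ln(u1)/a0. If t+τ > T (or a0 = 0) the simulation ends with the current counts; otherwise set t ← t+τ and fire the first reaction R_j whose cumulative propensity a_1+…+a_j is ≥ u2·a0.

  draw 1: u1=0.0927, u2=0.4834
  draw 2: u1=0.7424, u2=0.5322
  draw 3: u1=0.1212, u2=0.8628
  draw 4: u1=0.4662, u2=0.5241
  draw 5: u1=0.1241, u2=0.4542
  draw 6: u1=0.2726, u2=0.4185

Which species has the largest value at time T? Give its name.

t=0.000: P=5 A=3 R=3
Draw 1: a1=1.461, a2=1.035, a3=0.963, a4=6.000, a5=2.736, a0=12.195; τ=−ln(0.0927)/12.195=0.195 → t=0.195; u2·a0=0.4834·12.195=5.895; a1+…+a3=3.459 < 5.895 ≤ a1+…+a4=9.459 → R4 fires; P=6 A=3 R=3
Draw 2: a1=1.461, a2=1.242, a3=0.963, a4=7.200, a5=2.736, a0=13.602; τ=−ln(0.7424)/13.602=0.022 → t=0.217; u2·a0=0.5322·13.602=7.239; a1+…+a3=3.666 < 7.239 ≤ a1+…+a4=10.866 → R4 fires; P=7 A=3 R=3
Draw 3: a1=1.461, a2=1.449, a3=0.963, a4=8.400, a5=2.736, a0=15.009; τ=−ln(0.1212)/15.009=0.141 → t=0.358; u2·a0=0.8628·15.009=12.950; a1+…+a4=12.273 < 12.950 ≤ a1+…+a5=15.009 → R5 fires; P=7 A=2 R=3
Draw 4: a1=1.461, a2=1.449, a3=0.642, a4=5.600, a5=1.824, a0=10.976; τ=−ln(0.4662)/10.976=0.070 → t=0.427; u2·a0=0.5241·10.976=5.753; a1+…+a3=3.552 < 5.753 ≤ a1+…+a4=9.152 → R4 fires; P=8 A=2 R=3
Draw 5: a1=1.461, a2=1.656, a3=0.642, a4=6.400, a5=1.824, a0=11.983; τ=−ln(0.1241)/11.983=0.174 → t=0.601; u2·a0=0.4542·11.983=5.443; a1+…+a3=3.759 < 5.443 ≤ a1+…+a4=10.159 → R4 fires; P=9 A=2 R=3
Draw 6: a1=1.461, a2=1.863, a3=0.642, a4=7.200, a5=1.824, a0=12.990; τ=−ln(0.2726)/12.990=0.100 → t=0.701 > T=0.63: stop.
At T=0.63: P=9 A=2 R=3; the largest is P.

Dominant species at T: P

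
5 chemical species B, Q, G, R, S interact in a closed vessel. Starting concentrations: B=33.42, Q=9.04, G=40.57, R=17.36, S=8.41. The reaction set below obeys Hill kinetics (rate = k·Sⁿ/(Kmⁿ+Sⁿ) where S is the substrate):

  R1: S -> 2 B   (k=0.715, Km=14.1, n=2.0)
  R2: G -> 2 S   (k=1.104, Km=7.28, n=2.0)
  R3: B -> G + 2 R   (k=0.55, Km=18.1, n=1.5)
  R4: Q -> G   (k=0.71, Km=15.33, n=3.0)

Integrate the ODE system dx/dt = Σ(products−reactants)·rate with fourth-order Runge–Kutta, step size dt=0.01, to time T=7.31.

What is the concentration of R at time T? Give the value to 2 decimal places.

R at T = 23.17

RK4 with dt=0.01: 731 steps to T=7.31. Trajectory (selected grid times):
t=0.00: B=33.42 Q=9.04 G=40.57 R=17.36 S=8.41
t=0.81: B=33.45 Q=8.94 G=40.12 R=18.00 S=9.97
t=1.62: B=33.55 Q=8.85 G=39.67 R=18.63 S=11.49
t=2.44: B=33.73 Q=8.76 G=39.21 R=19.28 S=12.99
t=3.25: B=33.98 Q=8.67 G=38.75 R=19.92 S=14.43
t=4.06: B=34.27 Q=8.58 G=38.30 R=20.56 S=15.85
t=4.87: B=34.62 Q=8.50 G=37.84 R=21.21 S=17.24
t=5.69: B=35.02 Q=8.41 G=37.38 R=21.87 S=18.62
t=6.50: B=35.45 Q=8.33 G=36.93 R=22.52 S=19.97
t=7.31: B=35.91 Q=8.25 G=36.47 R=23.17 S=21.29
Read off R at T=7.31: 23.17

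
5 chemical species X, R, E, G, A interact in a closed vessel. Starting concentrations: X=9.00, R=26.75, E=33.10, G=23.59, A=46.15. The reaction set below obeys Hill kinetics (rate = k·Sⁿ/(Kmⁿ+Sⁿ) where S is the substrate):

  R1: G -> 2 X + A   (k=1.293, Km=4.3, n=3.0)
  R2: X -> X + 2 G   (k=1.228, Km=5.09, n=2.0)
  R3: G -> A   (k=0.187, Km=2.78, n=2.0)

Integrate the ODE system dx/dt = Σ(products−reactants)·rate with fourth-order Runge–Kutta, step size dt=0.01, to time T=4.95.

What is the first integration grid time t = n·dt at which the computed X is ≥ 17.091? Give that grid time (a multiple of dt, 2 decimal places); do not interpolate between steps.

Threshold first reached at t = 3.15

RK4 with dt=0.01: 495 steps to T=4.95. Trajectory (selected grid times):
t=0.00: X=9.00 R=26.75 E=33.10 G=23.59 A=46.15
t=0.55: X=10.41 R=26.75 E=33.10 G=23.84 A=46.96
t=1.10: X=11.83 R=26.75 E=33.10 G=24.15 A=47.77
t=1.65: X=13.24 R=26.75 E=33.10 G=24.50 A=48.58
t=2.20: X=14.66 R=26.75 E=33.10 G=24.88 A=49.38
t=2.75: X=16.07 R=26.75 E=33.10 G=25.29 A=50.19
t=3.14: X=17.08 R=26.75 E=33.10 G=25.59 A=50.77
t=3.15: X=17.10 R=26.75 E=33.10 G=25.60 A=50.78
t=3.30: X=17.49 R=26.75 E=33.10 G=25.72 A=51.00
t=3.85: X=18.90 R=26.75 E=33.10 G=26.16 A=51.81
t=4.40: X=20.32 R=26.75 E=33.10 G=26.62 A=52.62
t=4.95: X=21.74 R=26.75 E=33.10 G=27.08 A=53.43
X(3.14)=17.076 < 17.091 but X(3.15)=17.102 ≥ 17.091, so the first grid time is t=3.15.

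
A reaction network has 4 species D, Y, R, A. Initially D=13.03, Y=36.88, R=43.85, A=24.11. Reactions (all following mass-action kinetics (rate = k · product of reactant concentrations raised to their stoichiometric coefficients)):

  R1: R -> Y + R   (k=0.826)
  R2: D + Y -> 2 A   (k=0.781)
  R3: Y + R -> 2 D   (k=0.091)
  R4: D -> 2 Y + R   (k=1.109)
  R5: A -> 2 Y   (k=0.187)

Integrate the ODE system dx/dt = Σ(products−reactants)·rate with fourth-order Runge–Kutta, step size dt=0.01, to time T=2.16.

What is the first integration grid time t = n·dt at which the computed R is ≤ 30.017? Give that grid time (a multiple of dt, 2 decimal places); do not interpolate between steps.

RK4 with dt=0.01: 216 steps to T=2.16. Trajectory (selected grid times):
t=0.00: D=13.03 Y=36.88 R=43.85 A=24.11
t=0.24: D=7.50 Y=10.00 R=32.44 A=82.85
t=0.36: D=6.73 Y=9.35 R=30.13 A=93.56
t=0.37: D=6.68 Y=9.35 R=29.94 A=94.37
t=0.48: D=6.17 Y=9.65 R=27.98 A=102.77
t=0.72: D=5.26 Y=11.03 R=23.71 A=119.73
t=0.96: D=4.40 Y=12.94 R=19.39 A=135.57
t=1.20: D=3.51 Y=15.52 R=15.12 A=150.09
t=1.44: D=2.62 Y=19.08 R=11.06 A=162.73
t=1.68: D=1.79 Y=24.11 R=7.38 A=172.75
t=1.92: D=1.07 Y=31.20 R=4.32 A=179.25
t=2.16: D=0.53 Y=40.87 R=2.11 A=181.47
R(0.36)=30.126 > 30.017 but R(0.37)=29.945 ≤ 30.017, so the first grid time is t=0.37.

Threshold first reached at t = 0.37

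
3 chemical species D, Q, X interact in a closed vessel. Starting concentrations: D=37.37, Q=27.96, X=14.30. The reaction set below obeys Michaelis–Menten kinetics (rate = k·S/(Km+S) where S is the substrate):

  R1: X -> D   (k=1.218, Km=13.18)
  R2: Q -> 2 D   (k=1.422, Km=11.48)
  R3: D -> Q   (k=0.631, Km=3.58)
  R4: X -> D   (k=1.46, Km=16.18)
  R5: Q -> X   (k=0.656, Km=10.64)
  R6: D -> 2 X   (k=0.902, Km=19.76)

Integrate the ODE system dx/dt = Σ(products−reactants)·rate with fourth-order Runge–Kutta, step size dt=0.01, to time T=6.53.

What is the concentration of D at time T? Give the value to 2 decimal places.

D at T = 51.16

RK4 with dt=0.01: 653 steps to T=6.53. Trajectory (selected grid times):
t=0.00: D=37.37 Q=27.96 X=14.30
t=0.73: D=38.95 Q=27.30 X=14.55
t=1.45: D=40.50 Q=26.66 X=14.79
t=2.18: D=42.06 Q=26.02 X=15.04
t=2.90: D=43.59 Q=25.40 X=15.28
t=3.63: D=45.13 Q=24.78 X=15.53
t=4.35: D=46.64 Q=24.17 X=15.78
t=5.08: D=48.16 Q=23.57 X=16.02
t=5.80: D=49.66 Q=22.98 X=16.26
t=6.53: D=51.16 Q=22.40 X=16.51
Read off D at T=6.53: 51.16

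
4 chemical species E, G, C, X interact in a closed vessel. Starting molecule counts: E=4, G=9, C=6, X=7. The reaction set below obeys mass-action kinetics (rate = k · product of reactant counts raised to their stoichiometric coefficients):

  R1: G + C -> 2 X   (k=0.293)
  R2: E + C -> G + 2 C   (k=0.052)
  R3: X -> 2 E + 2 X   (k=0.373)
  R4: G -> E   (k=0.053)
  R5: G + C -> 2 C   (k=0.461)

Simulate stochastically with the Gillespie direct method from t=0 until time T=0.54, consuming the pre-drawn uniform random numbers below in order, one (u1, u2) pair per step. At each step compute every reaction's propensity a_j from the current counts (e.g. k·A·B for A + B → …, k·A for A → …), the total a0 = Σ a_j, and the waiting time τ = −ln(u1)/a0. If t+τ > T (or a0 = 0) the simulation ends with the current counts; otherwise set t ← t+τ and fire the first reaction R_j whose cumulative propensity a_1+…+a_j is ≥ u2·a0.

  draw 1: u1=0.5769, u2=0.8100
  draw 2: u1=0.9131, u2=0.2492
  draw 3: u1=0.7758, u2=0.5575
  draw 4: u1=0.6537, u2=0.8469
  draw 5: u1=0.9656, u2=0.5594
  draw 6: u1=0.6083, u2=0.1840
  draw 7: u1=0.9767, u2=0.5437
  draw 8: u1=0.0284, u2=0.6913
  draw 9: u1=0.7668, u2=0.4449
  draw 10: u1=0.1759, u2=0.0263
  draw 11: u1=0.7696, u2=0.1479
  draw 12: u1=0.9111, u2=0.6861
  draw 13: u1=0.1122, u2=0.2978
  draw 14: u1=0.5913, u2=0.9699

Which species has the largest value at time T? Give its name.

t=0.000: E=4 G=9 C=6 X=7
Draw 1: a1=15.822, a2=1.248, a3=2.611, a4=0.477, a5=24.894, a0=45.052; τ=−ln(0.5769)/45.052=0.012 → t=0.012; u2·a0=0.8100·45.052=36.492; a1+…+a4=20.158 < 36.492 ≤ a1+…+a5=45.052 → R5 fires; E=4 G=8 C=7 X=7
Draw 2: a1=16.408, a2=1.456, a3=2.611, a4=0.424, a5=25.816, a0=46.715; τ=−ln(0.9131)/46.715=0.002 → t=0.014; u2·a0=0.2492·46.715=11.641 ≤ a1=16.408 → R1 fires; E=4 G=7 C=6 X=9
Draw 3: a1=12.306, a2=1.248, a3=3.357, a4=0.371, a5=19.362, a0=36.644; τ=−ln(0.7758)/36.644=0.007 → t=0.021; u2·a0=0.5575·36.644=20.429; a1+…+a4=17.282 < 20.429 ≤ a1+…+a5=36.644 → R5 fires; E=4 G=6 C=7 X=9
Draw 4: a1=12.306, a2=1.456, a3=3.357, a4=0.318, a5=19.362, a0=36.799; τ=−ln(0.6537)/36.799=0.012 → t=0.033; u2·a0=0.8469·36.799=31.165; a1+…+a4=17.437 < 31.165 ≤ a1+…+a5=36.799 → R5 fires; E=4 G=5 C=8 X=9
Draw 5: a1=11.720, a2=1.664, a3=3.357, a4=0.265, a5=18.440, a0=35.446; τ=−ln(0.9656)/35.446=0.001 → t=0.034; u2·a0=0.5594·35.446=19.828; a1+…+a4=17.006 < 19.828 ≤ a1+…+a5=35.446 → R5 fires; E=4 G=4 C=9 X=9
Draw 6: a1=10.548, a2=1.872, a3=3.357, a4=0.212, a5=16.596, a0=32.585; τ=−ln(0.6083)/32.585=0.015 → t=0.049; u2·a0=0.1840·32.585=5.996 ≤ a1=10.548 → R1 fires; E=4 G=3 C=8 X=11
Draw 7: a1=7.032, a2=1.664, a3=4.103, a4=0.159, a5=11.064, a0=24.022; τ=−ln(0.9767)/24.022=0.001 → t=0.050; u2·a0=0.5437·24.022=13.061; a1+…+a4=12.958 < 13.061 ≤ a1+…+a5=24.022 → R5 fires; E=4 G=2 C=9 X=11
Draw 8: a1=5.274, a2=1.872, a3=4.103, a4=0.106, a5=8.298, a0=19.653; τ=−ln(0.0284)/19.653=0.181 → t=0.231; u2·a0=0.6913·19.653=13.586; a1+…+a4=11.355 < 13.586 ≤ a1+…+a5=19.653 → R5 fires; E=4 G=1 C=10 X=11
Draw 9: a1=2.930, a2=2.080, a3=4.103, a4=0.053, a5=4.610, a0=13.776; τ=−ln(0.7668)/13.776=0.019 → t=0.250; u2·a0=0.4449·13.776=6.129; a1+a2=5.010 < 6.129 ≤ a1+…+a3=9.113 → R3 fires; E=6 G=1 C=10 X=12
Draw 10: a1=2.930, a2=3.120, a3=4.476, a4=0.053, a5=4.610, a0=15.189; τ=−ln(0.1759)/15.189=0.114 → t=0.365; u2·a0=0.0263·15.189=0.399 ≤ a1=2.930 → R1 fires; E=6 G=0 C=9 X=14
Draw 11: a1=0.000, a2=2.808, a3=5.222, a4=0.000, a5=0.000, a0=8.030; τ=−ln(0.7696)/8.030=0.033 → t=0.397; u2·a0=0.1479·8.030=1.188; a1=0.000 < 1.188 ≤ a1+a2=2.808 → R2 fires; E=5 G=1 C=10 X=14
Draw 12: a1=2.930, a2=2.600, a3=5.222, a4=0.053, a5=4.610, a0=15.415; τ=−ln(0.9111)/15.415=0.006 → t=0.403; u2·a0=0.6861·15.415=10.576; a1+a2=5.530 < 10.576 ≤ a1+…+a3=10.752 → R3 fires; E=7 G=1 C=10 X=15
Draw 13: a1=2.930, a2=3.640, a3=5.595, a4=0.053, a5=4.610, a0=16.828; τ=−ln(0.1122)/16.828=0.130 → t=0.533; u2·a0=0.2978·16.828=5.011; a1=2.930 < 5.011 ≤ a1+a2=6.570 → R2 fires; E=6 G=2 C=11 X=15
Draw 14: a1=6.446, a2=3.432, a3=5.595, a4=0.106, a5=10.142, a0=25.721; τ=−ln(0.5913)/25.721=0.020 → t=0.554 > T=0.54: stop.
At T=0.54: E=6 G=2 C=11 X=15; the largest is X.

Dominant species at T: X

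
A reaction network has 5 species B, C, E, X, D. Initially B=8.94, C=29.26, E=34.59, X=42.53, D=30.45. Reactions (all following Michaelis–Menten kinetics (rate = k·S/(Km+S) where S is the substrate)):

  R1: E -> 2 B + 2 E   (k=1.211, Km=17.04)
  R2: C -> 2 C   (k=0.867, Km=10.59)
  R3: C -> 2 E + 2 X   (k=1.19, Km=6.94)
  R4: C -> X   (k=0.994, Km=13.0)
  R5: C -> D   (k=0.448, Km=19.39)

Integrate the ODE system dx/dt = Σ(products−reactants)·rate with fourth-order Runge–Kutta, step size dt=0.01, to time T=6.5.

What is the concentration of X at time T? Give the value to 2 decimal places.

X at T = 58.90

RK4 with dt=0.01: 650 steps to T=6.5. Trajectory (selected grid times):
t=0.00: B=8.94 C=29.26 E=34.59 X=42.53 D=30.45
t=0.72: B=10.12 C=28.34 E=36.56 X=44.40 D=30.64
t=1.44: B=11.32 C=27.43 E=38.53 X=46.26 D=30.83
t=2.17: B=12.55 C=26.51 E=40.53 X=48.14 D=31.02
t=2.89: B=13.79 C=25.62 E=42.50 X=49.97 D=31.21
t=3.61: B=15.04 C=24.73 E=44.47 X=51.78 D=31.39
t=4.33: B=16.31 C=23.85 E=46.44 X=53.58 D=31.57
t=5.06: B=17.61 C=22.97 E=48.43 X=55.39 D=31.75
t=5.78: B=18.91 C=22.12 E=50.39 X=57.15 D=31.92
t=6.50: B=20.22 C=21.27 E=52.34 X=58.90 D=32.09
Read off X at T=6.5: 58.90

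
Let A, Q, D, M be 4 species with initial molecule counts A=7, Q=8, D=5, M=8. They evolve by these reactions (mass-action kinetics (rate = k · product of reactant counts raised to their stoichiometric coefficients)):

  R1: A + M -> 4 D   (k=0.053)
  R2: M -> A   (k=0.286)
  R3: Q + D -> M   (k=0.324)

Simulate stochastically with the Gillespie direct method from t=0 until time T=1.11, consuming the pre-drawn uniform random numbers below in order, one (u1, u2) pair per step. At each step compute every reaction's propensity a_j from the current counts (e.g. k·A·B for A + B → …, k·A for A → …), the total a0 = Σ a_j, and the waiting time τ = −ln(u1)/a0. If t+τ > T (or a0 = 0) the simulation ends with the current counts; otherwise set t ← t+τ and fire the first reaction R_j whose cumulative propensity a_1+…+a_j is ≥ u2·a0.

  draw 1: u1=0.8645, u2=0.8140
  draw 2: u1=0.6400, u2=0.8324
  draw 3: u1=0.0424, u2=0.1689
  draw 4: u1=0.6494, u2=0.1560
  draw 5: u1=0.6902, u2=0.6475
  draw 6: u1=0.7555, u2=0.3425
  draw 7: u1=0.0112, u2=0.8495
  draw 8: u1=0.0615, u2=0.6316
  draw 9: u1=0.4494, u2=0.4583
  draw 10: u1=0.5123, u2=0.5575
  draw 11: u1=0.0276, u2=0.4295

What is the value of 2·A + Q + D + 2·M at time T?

Check how each reaction changes W = 2·A + Q + D + 2·M (weight of products minus weight of reactants):
R1: A + M -> 4 D: (1·4) − (2·1 + 2·1) = 4 − 4 = 0
R2: M -> A: (2·1) − (2·1) = 2 − 2 = 0
R3: Q + D -> M: (2·1) − (1·1 + 1·1) = 2 − 2 = 0
Every reaction leaves W unchanged, so W is conserved and no simulation is needed: W(T) = W(0) = 2·7 + 8 + 5 + 2·8 = 43

Value at T = 43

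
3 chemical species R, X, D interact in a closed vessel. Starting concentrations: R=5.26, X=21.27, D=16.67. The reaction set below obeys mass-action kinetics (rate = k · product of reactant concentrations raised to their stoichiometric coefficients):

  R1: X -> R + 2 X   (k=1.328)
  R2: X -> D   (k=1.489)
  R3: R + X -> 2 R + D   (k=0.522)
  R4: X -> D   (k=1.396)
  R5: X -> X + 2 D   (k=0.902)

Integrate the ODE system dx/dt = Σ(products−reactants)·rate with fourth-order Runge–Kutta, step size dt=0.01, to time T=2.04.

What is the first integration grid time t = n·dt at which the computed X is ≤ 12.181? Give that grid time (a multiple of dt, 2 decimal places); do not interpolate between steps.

RK4 with dt=0.01: 204 steps to T=2.04. Trajectory (selected grid times):
t=0.00: R=5.26 X=21.27 D=16.67
t=0.08: R=13.43 X=12.79 D=29.45
t=0.09: R=14.48 X=11.70 D=30.92
t=0.23: R=23.83 X=2.17 D=43.08
t=0.45: R=25.88 X=0.08 D=45.61
t=0.68: R=25.96 X=0.00 D=45.71
t=0.91: R=25.96 X=0.00 D=45.71
t=1.13: R=25.96 X=0.00 D=45.71
t=1.36: R=25.96 X=0.00 D=45.71
t=1.59: R=25.96 X=0.00 D=45.71
t=1.81: R=25.96 X=0.00 D=45.71
t=2.04: R=25.96 X=0.00 D=45.71
X(0.08)=12.785 > 12.181 but X(0.09)=11.703 ≤ 12.181, so the first grid time is t=0.09.

Threshold first reached at t = 0.09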